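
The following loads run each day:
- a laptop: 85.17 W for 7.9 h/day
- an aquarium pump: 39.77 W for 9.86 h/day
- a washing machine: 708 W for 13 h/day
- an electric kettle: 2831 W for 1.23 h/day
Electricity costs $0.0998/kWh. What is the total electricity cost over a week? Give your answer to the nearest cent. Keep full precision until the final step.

laptop: 85.17 W × 7.9 h × 7 d = 4,710 Wh = 4.71 kWh
aquarium pump: 39.77 W × 9.86 h × 7 d = 2,745 Wh = 2.745 kWh
washing machine: 708 W × 13 h × 7 d = 64,428 Wh = 64.43 kWh
electric kettle: 2831 W × 1.23 h × 7 d = 24,375 Wh = 24.37 kWh
Total energy = 4.71 + 2.745 + 64.43 + 24.37 = 96.26 kWh
Cost = 96.26 kWh × $0.0998 = $9.61

$9.61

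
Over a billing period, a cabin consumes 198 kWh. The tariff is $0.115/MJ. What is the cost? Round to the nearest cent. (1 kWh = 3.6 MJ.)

198 kWh × (3.6 MJ/kWh) = 712.8 MJ
Cost = 712.8 MJ × $0.115/MJ = $81.97

$81.97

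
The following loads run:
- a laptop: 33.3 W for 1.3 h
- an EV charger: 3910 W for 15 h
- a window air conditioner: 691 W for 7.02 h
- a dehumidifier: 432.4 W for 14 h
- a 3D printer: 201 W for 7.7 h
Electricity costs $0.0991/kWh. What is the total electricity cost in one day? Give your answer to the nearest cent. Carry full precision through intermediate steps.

laptop: 33.3 W × 1.3 h = 43 Wh = 0.04329 kWh
EV charger: 3910 W × 15 h = 58,650 Wh = 58.65 kWh
window air conditioner: 691 W × 7.02 h = 4,851 Wh = 4.851 kWh
dehumidifier: 432.4 W × 14 h = 6,054 Wh = 6.054 kWh
3D printer: 201 W × 7.7 h = 1,548 Wh = 1.548 kWh
Total energy = 0.04329 + 58.65 + 4.851 + 6.054 + 1.548 = 71.15 kWh
Cost = 71.15 kWh × $0.0991 = $7.05

$7.05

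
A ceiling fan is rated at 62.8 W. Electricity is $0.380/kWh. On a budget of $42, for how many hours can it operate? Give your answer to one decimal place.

1760.0 h

Energy budget = $42 / $0.380 per kWh = 110.5 kWh = 110,526 Wh
Runtime = 110,526 Wh / 62.8 W = 1,760 h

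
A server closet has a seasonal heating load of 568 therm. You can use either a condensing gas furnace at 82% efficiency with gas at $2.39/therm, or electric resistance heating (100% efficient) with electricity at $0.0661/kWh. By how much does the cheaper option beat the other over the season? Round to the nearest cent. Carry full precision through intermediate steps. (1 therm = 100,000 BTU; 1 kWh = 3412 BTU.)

$555.14

Heat load = 568 therm × 100,000 = 56,800,000 BTU
Gas: input = 56,800,000 / 0.82 = 69,268,293 BTU = 692.7 therm → 692.7 × $2.39 = $1,655.51
Electric: 56,800,000 BTU / 3412 = 16,650 kWh → × $0.0661 = $1,100.38
Difference = |$1,655.51 − $1,100.38| = $555.14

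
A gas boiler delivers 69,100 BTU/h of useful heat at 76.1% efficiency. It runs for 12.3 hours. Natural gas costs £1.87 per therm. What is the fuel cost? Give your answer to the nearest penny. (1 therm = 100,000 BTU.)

Heat delivered = 69,100 BTU/h × 12.3 h = 849,930 BTU
Gas input = 849,930 / 0.761 = 1,116,859 BTU
= 1,116,859 / 100,000 = 11.17 therm
Cost = 11.17 × £1.87/therm = £20.89

£20.89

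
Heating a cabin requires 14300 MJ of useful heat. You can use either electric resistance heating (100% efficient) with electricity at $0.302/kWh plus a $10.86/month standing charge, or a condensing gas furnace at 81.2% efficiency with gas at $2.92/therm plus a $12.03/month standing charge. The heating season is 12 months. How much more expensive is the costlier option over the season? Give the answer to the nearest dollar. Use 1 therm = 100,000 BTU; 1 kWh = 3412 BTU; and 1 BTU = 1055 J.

$698

Heat load = 14300 MJ = 14,300,000,000 J / 1055 = 13,554,502 BTU
Gas: input = 13,554,502 / 0.812 = 16,692,737 BTU = 166.9 therm → 166.9 × $2.92 = $487.43; + 12 × $12.03 standing = $631.79
Electric: 13,554,502 BTU / 3412 = 3,973 kWh → × $0.302 = $1,199.72; + 12 × $10.86 standing = $1,330.04
Difference = |$631.79 − $1,330.04| = $698.26 ≈ $698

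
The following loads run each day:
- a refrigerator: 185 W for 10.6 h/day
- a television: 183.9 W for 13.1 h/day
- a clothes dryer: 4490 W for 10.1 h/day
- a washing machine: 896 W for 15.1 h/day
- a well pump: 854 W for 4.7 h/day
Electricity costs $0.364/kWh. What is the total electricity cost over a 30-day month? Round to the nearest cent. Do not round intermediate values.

$734.51

refrigerator: 185 W × 10.6 h × 30 d = 58,830 Wh = 58.83 kWh
television: 183.9 W × 13.1 h × 30 d = 72,273 Wh = 72.27 kWh
clothes dryer: 4490 W × 10.1 h × 30 d = 1,360,470 Wh = 1,360 kWh
washing machine: 896 W × 15.1 h × 30 d = 405,888 Wh = 405.9 kWh
well pump: 854 W × 4.7 h × 30 d = 120,414 Wh = 120.4 kWh
Total energy = 58.83 + 72.27 + 1,360 + 405.9 + 120.4 = 2,018 kWh
Cost = 2,018 kWh × $0.364 = $734.51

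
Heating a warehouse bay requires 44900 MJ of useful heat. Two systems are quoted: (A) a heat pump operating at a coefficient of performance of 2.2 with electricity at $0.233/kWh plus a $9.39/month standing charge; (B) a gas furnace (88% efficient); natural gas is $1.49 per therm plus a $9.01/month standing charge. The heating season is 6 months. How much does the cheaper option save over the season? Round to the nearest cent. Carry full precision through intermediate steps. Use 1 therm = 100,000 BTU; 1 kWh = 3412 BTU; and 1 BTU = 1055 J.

$602.72

Heat load = 44900 MJ = 44,900,000,000 J / 1055 = 42,559,242 BTU
Gas: input = 42,559,242 / 0.880 = 48,362,775 BTU = 483.6 therm → 483.6 × $1.49 = $720.61; + 6 × $9.01 standing = $774.67
Heat pump: 42,559,242 BTU / 3412 = 12,470 kWh heat; / 2.2 = 5,670 kWh in → × $0.233 = $1,321.05; + 6 × $9.39 standing = $1,377.39
Difference = |$774.67 − $1,377.39| = $602.72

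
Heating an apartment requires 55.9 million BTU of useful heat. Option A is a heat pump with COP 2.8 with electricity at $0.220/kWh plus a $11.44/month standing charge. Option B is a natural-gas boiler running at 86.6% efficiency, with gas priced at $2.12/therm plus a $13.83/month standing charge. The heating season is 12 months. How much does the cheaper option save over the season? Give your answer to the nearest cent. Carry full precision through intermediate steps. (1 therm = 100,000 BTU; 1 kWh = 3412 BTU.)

Heat load = 55.9 × 10⁶ BTU = 55,900,000 BTU
Gas: input = 55,900,000 / 0.866 = 64,549,654 BTU = 645.5 therm → 645.5 × $2.12 = $1,368.45; + 12 × $13.83 standing = $1,534.41
Heat pump: 55,900,000 BTU / 3412 = 16,380 kWh heat; / 2.8 = 5,851 kWh in → × $0.220 = $1,287.26; + 12 × $11.44 standing = $1,424.54
Difference = |$1,534.41 − $1,424.54| = $109.87

$109.87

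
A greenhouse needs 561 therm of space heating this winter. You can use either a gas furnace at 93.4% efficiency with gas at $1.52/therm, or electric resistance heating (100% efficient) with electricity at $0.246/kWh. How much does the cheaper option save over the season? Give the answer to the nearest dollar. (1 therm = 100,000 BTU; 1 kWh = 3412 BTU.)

$3132

Heat load = 561 therm × 100,000 = 56,100,000 BTU
Gas: input = 56,100,000 / 0.934 = 60,064,240 BTU = 600.6 therm → 600.6 × $1.52 = $912.98
Electric: 56,100,000 BTU / 3412 = 16,440 kWh → × $0.246 = $4,044.72
Difference = |$912.98 − $4,044.72| = $3,131.75 ≈ $3132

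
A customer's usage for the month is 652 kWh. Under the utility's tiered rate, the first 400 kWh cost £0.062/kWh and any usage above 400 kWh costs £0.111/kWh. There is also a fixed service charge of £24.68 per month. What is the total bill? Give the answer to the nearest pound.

£77

First 400 kWh × £0.062 = £24.80
Remaining 252 kWh × £0.111 = £27.97
Energy charge = £52.77; + service £24.68 = £77.45 ≈ £77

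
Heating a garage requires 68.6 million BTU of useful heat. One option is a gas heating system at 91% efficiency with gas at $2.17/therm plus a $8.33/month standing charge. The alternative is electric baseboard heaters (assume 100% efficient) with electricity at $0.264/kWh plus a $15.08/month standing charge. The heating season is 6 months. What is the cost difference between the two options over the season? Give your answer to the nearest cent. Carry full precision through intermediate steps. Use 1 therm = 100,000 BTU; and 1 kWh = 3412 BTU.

Heat load = 68.6 × 10⁶ BTU = 68,600,000 BTU
Gas: input = 68,600,000 / 0.91 = 75,384,615 BTU = 753.8 therm → 753.8 × $2.17 = $1,635.85; + 6 × $8.33 standing = $1,685.83
Electric: 68,600,000 BTU / 3412 = 20,110 kWh → × $0.264 = $5,307.85; + 6 × $15.08 standing = $5,398.33
Difference = |$1,685.83 − $5,398.33| = $3,712.51

$3712.51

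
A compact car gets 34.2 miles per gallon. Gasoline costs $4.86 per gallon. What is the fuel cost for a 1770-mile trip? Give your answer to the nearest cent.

$251.53

Fuel = 1770 mi / 34.2 mpg = 51.75 gal
Cost = 51.75 gal × $4.86/gal = $251.53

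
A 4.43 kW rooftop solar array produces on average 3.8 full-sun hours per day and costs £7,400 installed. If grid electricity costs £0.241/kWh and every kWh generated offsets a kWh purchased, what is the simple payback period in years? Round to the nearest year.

Daily generation = 4.43 kW × 3.8 h = 16.83 kWh
Annual generation = 16.83 × 365 = 6144.4 kWh
Annual savings = 6144.4 × £0.241 = £1,480.80
Payback = £7,400 / £1,480.80 = 5 years

5 years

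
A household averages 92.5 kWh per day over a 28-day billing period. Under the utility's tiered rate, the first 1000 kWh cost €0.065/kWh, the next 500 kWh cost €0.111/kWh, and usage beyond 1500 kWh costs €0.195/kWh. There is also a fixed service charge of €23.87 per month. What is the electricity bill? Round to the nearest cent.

€356.92

Usage = 92.5 kWh/day × 28 days = 2590 kWh
First 1000 kWh × €0.065 = €65.00
Next 500 kWh × €0.111 = €55.50
Remaining 1090 kWh × €0.195 = €212.55
Energy charge = €333.05; + service €23.87 = €356.92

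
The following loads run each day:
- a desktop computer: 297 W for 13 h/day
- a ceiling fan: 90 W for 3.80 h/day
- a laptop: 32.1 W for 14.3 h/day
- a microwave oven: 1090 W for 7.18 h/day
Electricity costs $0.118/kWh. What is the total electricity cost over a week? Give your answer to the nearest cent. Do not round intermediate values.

desktop computer: 297 W × 13 h × 7 d = 27,027 Wh = 27.03 kWh
ceiling fan: 90 W × 3.80 h × 7 d = 2,394 Wh = 2.394 kWh
laptop: 32.1 W × 14.3 h × 7 d = 3,213 Wh = 3.213 kWh
microwave oven: 1090 W × 7.18 h × 7 d = 54,783 Wh = 54.78 kWh
Total energy = 27.03 + 2.394 + 3.213 + 54.78 = 87.42 kWh
Cost = 87.42 kWh × $0.118 = $10.32

$10.32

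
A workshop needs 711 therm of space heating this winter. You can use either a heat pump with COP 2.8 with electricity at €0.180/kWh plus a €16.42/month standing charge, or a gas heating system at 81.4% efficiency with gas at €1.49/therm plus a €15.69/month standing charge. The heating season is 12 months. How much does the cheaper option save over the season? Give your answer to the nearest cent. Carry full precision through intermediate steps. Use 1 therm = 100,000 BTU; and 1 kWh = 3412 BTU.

Heat load = 711 therm × 100,000 = 71,100,000 BTU
Gas: input = 71,100,000 / 0.814 = 87,346,437 BTU = 873.5 therm → 873.5 × €1.49 = €1,301.46; + 12 × €15.69 standing = €1,489.74
Heat pump: 71,100,000 BTU / 3412 = 20,840 kWh heat; / 2.8 = 7,442 kWh in → × €0.180 = €1,339.60; + 12 × €16.42 standing = €1,536.64
Difference = |€1,489.74 − €1,536.64| = €46.90

€46.90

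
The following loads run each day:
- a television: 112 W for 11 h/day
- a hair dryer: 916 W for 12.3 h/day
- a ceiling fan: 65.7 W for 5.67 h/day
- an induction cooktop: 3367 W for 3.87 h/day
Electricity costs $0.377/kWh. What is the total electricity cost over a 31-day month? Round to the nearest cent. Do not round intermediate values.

$302.71

television: 112 W × 11 h × 31 d = 38,192 Wh = 38.19 kWh
hair dryer: 916 W × 12.3 h × 31 d = 349,271 Wh = 349.3 kWh
ceiling fan: 65.7 W × 5.67 h × 31 d = 11,548 Wh = 11.55 kWh
induction cooktop: 3367 W × 3.87 h × 31 d = 403,939 Wh = 403.9 kWh
Total energy = 38.19 + 349.3 + 11.55 + 403.9 = 802.9 kWh
Cost = 802.9 kWh × $0.377 = $302.71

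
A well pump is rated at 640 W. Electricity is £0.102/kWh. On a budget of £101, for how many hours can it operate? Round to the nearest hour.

1547 h

Energy budget = £101 / £0.102 per kWh = 990.2 kWh = 990,196 Wh
Runtime = 990,196 Wh / 640 W = 1,547 h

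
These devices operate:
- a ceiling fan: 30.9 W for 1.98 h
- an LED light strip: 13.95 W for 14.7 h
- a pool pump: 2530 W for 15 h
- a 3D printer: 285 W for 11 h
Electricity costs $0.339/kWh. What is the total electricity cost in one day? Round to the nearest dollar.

ceiling fan: 30.9 W × 1.98 h = 61 Wh = 0.06118 kWh
LED light strip: 13.95 W × 14.7 h = 205 Wh = 0.2051 kWh
pool pump: 2530 W × 15 h = 37,950 Wh = 37.95 kWh
3D printer: 285 W × 11 h = 3,135 Wh = 3.135 kWh
Total energy = 0.06118 + 0.2051 + 37.95 + 3.135 = 41.35 kWh
Cost = 41.35 kWh × $0.339 = $14.02 ≈ $14

$14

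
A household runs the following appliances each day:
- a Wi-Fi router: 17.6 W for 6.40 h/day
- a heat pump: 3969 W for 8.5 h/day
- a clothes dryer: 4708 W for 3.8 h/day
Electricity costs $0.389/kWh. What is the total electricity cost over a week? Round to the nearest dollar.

Wi-Fi router: 17.6 W × 6.40 h × 7 d = 788 Wh = 0.7885 kWh
heat pump: 3969 W × 8.5 h × 7 d = 236,156 Wh = 236.2 kWh
clothes dryer: 4708 W × 3.8 h × 7 d = 125,233 Wh = 125.2 kWh
Total energy = 0.7885 + 236.2 + 125.2 = 362.2 kWh
Cost = 362.2 kWh × $0.389 = $140.89 ≈ $141

$141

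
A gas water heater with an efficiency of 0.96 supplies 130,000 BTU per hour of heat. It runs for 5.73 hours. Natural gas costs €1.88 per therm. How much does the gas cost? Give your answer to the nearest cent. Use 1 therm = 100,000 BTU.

Heat delivered = 130,000 BTU/h × 5.73 h = 744,900 BTU
Gas input = 744,900 / 0.96 = 775,938 BTU
= 775,938 / 100,000 = 7.759 therm
Cost = 7.759 × €1.88/therm = €14.59

€14.59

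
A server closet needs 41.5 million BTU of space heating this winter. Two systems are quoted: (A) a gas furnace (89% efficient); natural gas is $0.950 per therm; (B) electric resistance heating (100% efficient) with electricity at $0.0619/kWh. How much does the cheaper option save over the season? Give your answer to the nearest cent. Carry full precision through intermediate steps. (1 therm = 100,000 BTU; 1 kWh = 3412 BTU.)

Heat load = 41.5 × 10⁶ BTU = 41,500,000 BTU
Gas: input = 41,500,000 / 0.89 = 46,629,213 BTU = 466.3 therm → 466.3 × $0.950 = $442.98
Electric: 41,500,000 BTU / 3412 = 12,160 kWh → × $0.0619 = $752.89
Difference = |$442.98 − $752.89| = $309.91

$309.91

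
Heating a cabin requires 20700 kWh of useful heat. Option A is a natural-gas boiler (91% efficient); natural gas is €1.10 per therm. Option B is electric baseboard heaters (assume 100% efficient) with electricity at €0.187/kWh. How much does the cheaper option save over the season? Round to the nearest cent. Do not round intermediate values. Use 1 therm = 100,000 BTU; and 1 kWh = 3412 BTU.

€3017.15

Heat load = 20700 kWh × 3412 = 70,628,400 BTU
Gas: input = 70,628,400 / 0.91 = 77,613,626 BTU = 776.1 therm → 776.1 × €1.10 = €853.75
Electric: 70,628,400 BTU / 3412 = 20,700 kWh → × €0.187 = €3,870.90
Difference = |€853.75 − €3,870.90| = €3,017.15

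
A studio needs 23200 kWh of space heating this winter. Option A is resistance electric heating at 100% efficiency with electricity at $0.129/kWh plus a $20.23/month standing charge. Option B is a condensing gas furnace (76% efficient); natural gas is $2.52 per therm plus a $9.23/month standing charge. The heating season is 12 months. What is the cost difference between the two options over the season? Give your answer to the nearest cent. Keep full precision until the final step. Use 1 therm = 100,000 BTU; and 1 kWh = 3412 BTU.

Heat load = 23200 kWh × 3412 = 79,158,400 BTU
Gas: input = 79,158,400 / 0.76 = 104,155,789 BTU = 1,042 therm → 1,042 × $2.52 = $2,624.73; + 12 × $9.23 standing = $2,735.49
Electric: 79,158,400 BTU / 3412 = 23,200 kWh → × $0.129 = $2,992.80; + 12 × $20.23 standing = $3,235.56
Difference = |$2,735.49 − $3,235.56| = $500.07

$500.07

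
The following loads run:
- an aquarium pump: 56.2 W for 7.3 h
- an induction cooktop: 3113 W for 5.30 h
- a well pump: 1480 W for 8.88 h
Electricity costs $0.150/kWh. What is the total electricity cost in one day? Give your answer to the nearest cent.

aquarium pump: 56.2 W × 7.3 h = 410 Wh = 0.4103 kWh
induction cooktop: 3113 W × 5.30 h = 16,499 Wh = 16.5 kWh
well pump: 1480 W × 8.88 h = 13,142 Wh = 13.14 kWh
Total energy = 0.4103 + 16.5 + 13.14 = 30.05 kWh
Cost = 30.05 kWh × $0.150 = $4.51

$4.51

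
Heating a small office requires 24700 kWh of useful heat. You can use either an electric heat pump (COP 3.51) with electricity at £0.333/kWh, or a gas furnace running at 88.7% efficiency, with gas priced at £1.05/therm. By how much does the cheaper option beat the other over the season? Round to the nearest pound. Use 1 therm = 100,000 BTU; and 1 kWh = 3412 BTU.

£1346

Heat load = 24700 kWh × 3412 = 84,276,400 BTU
Gas: input = 84,276,400 / 0.887 = 95,012,852 BTU = 950.1 therm → 950.1 × £1.05 = £997.63
Heat pump: 84,276,400 BTU / 3412 = 24,700 kWh heat; / 3.51 = 7,037 kWh in → × £0.333 = £2,343.33
Difference = |£997.63 − £2,343.33| = £1,345.70 ≈ £1346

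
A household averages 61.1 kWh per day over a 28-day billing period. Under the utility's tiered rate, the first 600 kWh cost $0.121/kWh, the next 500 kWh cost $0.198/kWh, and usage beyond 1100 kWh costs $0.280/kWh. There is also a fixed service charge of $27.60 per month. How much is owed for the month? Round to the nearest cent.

$370.22

Usage = 61.1 kWh/day × 28 days = 1710.8 kWh
First 600 kWh × $0.121 = $72.60
Next 500 kWh × $0.198 = $99.00
Remaining 610.8 kWh × $0.280 = $171.02
Energy charge = $342.62; + service $27.60 = $370.22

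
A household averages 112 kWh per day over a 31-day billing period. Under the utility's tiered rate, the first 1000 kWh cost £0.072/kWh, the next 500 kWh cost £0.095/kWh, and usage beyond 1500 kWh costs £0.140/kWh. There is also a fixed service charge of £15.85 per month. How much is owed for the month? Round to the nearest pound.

Usage = 112 kWh/day × 31 days = 3472 kWh
First 1000 kWh × £0.072 = £72.00
Next 500 kWh × £0.095 = £47.50
Remaining 1972 kWh × £0.140 = £276.08
Energy charge = £395.58; + service £15.85 = £411.43 ≈ £411

£411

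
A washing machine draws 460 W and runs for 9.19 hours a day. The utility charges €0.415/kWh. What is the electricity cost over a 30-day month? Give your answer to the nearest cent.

€52.63

Energy = 460 W × 9.19 h/day × 30 days = 126,822 Wh = 126.8 kWh
Cost = 126.8 kWh × €0.415/kWh = €52.63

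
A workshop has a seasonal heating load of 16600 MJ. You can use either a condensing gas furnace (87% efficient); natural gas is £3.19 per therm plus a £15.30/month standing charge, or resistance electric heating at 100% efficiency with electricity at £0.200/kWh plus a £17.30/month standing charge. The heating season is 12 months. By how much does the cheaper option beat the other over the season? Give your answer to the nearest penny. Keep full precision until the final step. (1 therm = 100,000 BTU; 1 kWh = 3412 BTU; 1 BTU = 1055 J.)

Heat load = 16600 MJ = 16,600,000,000 J / 1055 = 15,734,597 BTU
Gas: input = 15,734,597 / 0.87 = 18,085,744 BTU = 180.9 therm → 180.9 × £3.19 = £576.94; + 12 × £15.30 standing = £760.54
Electric: 15,734,597 BTU / 3412 = 4,612 kWh → × £0.200 = £922.31; + 12 × £17.30 standing = £1,129.91
Difference = |£760.54 − £1,129.91| = £369.37

£369.37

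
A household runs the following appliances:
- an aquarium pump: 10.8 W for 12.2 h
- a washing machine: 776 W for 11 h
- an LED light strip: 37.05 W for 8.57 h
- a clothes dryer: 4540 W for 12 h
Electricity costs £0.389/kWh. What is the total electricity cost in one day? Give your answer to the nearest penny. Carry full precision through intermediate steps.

£24.69

aquarium pump: 10.8 W × 12.2 h = 132 Wh = 0.1318 kWh
washing machine: 776 W × 11 h = 8,536 Wh = 8.536 kWh
LED light strip: 37.05 W × 8.57 h = 318 Wh = 0.3175 kWh
clothes dryer: 4540 W × 12 h = 54,480 Wh = 54.48 kWh
Total energy = 0.1318 + 8.536 + 0.3175 + 54.48 = 63.47 kWh
Cost = 63.47 kWh × £0.389 = £24.69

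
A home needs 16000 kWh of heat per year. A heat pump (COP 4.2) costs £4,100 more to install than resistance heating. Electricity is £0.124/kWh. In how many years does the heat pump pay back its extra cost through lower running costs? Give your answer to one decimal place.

Resistance: 16000 kWh × £0.124 = £1,984.00/yr
Heat pump: 16000 / 4.2 = 3810 kWh in → × £0.124 = £472.38/yr
Annual savings = £1,511.62
Payback = £4,100 / £1,511.62 = 2.71 years

2.7 years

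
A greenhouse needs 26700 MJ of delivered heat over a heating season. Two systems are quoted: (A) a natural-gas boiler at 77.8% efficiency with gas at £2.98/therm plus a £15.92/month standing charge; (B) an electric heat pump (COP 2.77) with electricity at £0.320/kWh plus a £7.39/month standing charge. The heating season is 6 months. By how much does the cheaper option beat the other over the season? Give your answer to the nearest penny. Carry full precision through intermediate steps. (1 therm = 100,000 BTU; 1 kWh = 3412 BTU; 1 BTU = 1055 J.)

Heat load = 26700 MJ = 26,700,000,000 J / 1055 = 25,308,057 BTU
Gas: input = 25,308,057 / 0.778 = 32,529,636 BTU = 325.3 therm → 325.3 × £2.98 = £969.38; + 6 × £15.92 standing = £1,064.90
Heat pump: 25,308,057 BTU / 3412 = 7,417 kWh heat; / 2.77 = 2,678 kWh in → × £0.320 = £856.88; + 6 × £7.39 standing = £901.22
Difference = |£1,064.90 − £901.22| = £163.68

£163.68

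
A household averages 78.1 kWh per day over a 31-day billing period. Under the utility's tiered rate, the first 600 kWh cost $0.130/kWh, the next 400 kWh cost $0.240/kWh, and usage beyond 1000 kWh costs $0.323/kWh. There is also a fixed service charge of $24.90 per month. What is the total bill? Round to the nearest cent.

$657.92

Usage = 78.1 kWh/day × 31 days = 2421.1 kWh
First 600 kWh × $0.130 = $78.00
Next 400 kWh × $0.240 = $96.00
Remaining 1421.1 kWh × $0.323 = $459.02
Energy charge = $633.02; + service $24.90 = $657.92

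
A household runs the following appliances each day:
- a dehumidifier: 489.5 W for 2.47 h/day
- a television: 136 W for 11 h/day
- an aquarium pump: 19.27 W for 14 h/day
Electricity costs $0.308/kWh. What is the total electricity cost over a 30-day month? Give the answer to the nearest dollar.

$27

dehumidifier: 489.5 W × 2.47 h × 30 d = 36,272 Wh = 36.27 kWh
television: 136 W × 11 h × 30 d = 44,880 Wh = 44.88 kWh
aquarium pump: 19.27 W × 14 h × 30 d = 8,093 Wh = 8.093 kWh
Total energy = 36.27 + 44.88 + 8.093 = 89.25 kWh
Cost = 89.25 kWh × $0.308 = $27.49 ≈ $27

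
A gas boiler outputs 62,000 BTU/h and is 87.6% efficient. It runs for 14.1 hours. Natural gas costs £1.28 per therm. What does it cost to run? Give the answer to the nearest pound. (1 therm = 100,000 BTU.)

Heat delivered = 62,000 BTU/h × 14.1 h = 874,200 BTU
Gas input = 874,200 / 0.876 = 997,945 BTU
= 997,945 / 100,000 = 9.979 therm
Cost = 9.979 × £1.28/therm = £12.77 ≈ £13

£13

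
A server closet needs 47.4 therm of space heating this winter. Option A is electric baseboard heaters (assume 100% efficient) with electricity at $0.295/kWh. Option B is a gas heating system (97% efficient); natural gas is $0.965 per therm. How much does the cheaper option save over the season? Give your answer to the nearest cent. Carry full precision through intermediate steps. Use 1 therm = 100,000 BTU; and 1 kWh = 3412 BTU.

$362.66

Heat load = 47.4 therm × 100,000 = 4,740,000 BTU
Gas: input = 4,740,000 / 0.97 = 4,886,598 BTU = 48.87 therm → 48.87 × $0.965 = $47.16
Electric: 4,740,000 BTU / 3412 = 1,389 kWh → × $0.295 = $409.82
Difference = |$47.16 − $409.82| = $362.66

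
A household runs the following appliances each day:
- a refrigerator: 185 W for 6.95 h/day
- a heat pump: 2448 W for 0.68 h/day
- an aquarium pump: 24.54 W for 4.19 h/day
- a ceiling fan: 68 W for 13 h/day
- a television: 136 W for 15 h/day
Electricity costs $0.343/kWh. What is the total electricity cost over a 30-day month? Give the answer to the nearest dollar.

$62

refrigerator: 185 W × 6.95 h × 30 d = 38,572 Wh = 38.57 kWh
heat pump: 2448 W × 0.68 h × 30 d = 49,939 Wh = 49.94 kWh
aquarium pump: 24.54 W × 4.19 h × 30 d = 3,085 Wh = 3.085 kWh
ceiling fan: 68 W × 13 h × 30 d = 26,520 Wh = 26.52 kWh
television: 136 W × 15 h × 30 d = 61,200 Wh = 61.2 kWh
Total energy = 38.57 + 49.94 + 3.085 + 26.52 + 61.2 = 179.3 kWh
Cost = 179.3 kWh × $0.343 = $61.51 ≈ $62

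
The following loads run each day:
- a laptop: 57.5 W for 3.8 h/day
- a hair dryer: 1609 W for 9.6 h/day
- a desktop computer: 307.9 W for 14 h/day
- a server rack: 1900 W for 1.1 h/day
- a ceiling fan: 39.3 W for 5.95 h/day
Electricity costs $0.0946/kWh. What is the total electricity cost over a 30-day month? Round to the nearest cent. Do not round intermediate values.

$63.29

laptop: 57.5 W × 3.8 h × 30 d = 6,555 Wh = 6.555 kWh
hair dryer: 1609 W × 9.6 h × 30 d = 463,392 Wh = 463.4 kWh
desktop computer: 307.9 W × 14 h × 30 d = 129,318 Wh = 129.3 kWh
server rack: 1900 W × 1.1 h × 30 d = 62,700 Wh = 62.7 kWh
ceiling fan: 39.3 W × 5.95 h × 30 d = 7,015 Wh = 7.015 kWh
Total energy = 6.555 + 463.4 + 129.3 + 62.7 + 7.015 = 669 kWh
Cost = 669 kWh × $0.0946 = $63.29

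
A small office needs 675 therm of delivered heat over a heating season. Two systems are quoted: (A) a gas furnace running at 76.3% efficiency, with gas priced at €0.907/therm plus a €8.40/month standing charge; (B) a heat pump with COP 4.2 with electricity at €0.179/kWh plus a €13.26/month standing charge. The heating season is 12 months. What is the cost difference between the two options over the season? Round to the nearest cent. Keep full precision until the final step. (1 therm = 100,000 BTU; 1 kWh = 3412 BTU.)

Heat load = 675 therm × 100,000 = 67,500,000 BTU
Gas: input = 67,500,000 / 0.763 = 88,466,579 BTU = 884.7 therm → 884.7 × €0.907 = €802.39; + 12 × €8.40 standing = €903.19
Heat pump: 67,500,000 BTU / 3412 = 19,780 kWh heat; / 4.2 = 4,710 kWh in → × €0.179 = €843.14; + 12 × €13.26 standing = €1,002.26
Difference = |€903.19 − €1,002.26| = €99.07

€99.07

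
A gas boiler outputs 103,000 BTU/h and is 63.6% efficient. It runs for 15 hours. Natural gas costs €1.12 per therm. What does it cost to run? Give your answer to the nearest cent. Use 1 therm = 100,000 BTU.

€27.21

Heat delivered = 103,000 BTU/h × 15 h = 1,545,000 BTU
Gas input = 1,545,000 / 0.636 = 2,429,245 BTU
= 2,429,245 / 100,000 = 24.29 therm
Cost = 24.29 × €1.12/therm = €27.21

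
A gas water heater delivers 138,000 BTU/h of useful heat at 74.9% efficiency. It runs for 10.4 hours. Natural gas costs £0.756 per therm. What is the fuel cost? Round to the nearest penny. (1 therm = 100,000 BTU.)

£14.49

Heat delivered = 138,000 BTU/h × 10.4 h = 1,435,200 BTU
Gas input = 1,435,200 / 0.749 = 1,916,155 BTU
= 1,916,155 / 100,000 = 19.16 therm
Cost = 19.16 × £0.756/therm = £14.49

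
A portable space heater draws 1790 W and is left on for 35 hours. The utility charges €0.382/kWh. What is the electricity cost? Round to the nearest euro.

Energy = 1790 W × 35 h = 62,650 Wh = 62.65 kWh
Cost = 62.65 kWh × €0.382/kWh = €23.93 ≈ €24

€24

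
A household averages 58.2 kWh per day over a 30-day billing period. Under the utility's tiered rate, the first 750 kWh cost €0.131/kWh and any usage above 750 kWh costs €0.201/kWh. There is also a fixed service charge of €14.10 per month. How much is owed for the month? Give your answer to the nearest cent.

Usage = 58.2 kWh/day × 30 days = 1746 kWh
First 750 kWh × €0.131 = €98.25
Remaining 996 kWh × €0.201 = €200.20
Energy charge = €298.45; + service €14.10 = €312.55

€312.55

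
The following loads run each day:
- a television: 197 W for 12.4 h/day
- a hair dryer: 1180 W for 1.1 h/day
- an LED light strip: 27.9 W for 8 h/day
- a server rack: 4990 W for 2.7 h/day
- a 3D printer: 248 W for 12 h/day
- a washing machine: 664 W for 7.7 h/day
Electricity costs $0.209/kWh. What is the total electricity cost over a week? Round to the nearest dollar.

television: 197 W × 12.4 h × 7 d = 17,100 Wh = 17.1 kWh
hair dryer: 1180 W × 1.1 h × 7 d = 9,086 Wh = 9.086 kWh
LED light strip: 27.9 W × 8 h × 7 d = 1,562 Wh = 1.562 kWh
server rack: 4990 W × 2.7 h × 7 d = 94,311 Wh = 94.31 kWh
3D printer: 248 W × 12 h × 7 d = 20,832 Wh = 20.83 kWh
washing machine: 664 W × 7.7 h × 7 d = 35,790 Wh = 35.79 kWh
Total energy = 17.1 + 9.086 + 1.562 + 94.31 + 20.83 + 35.79 = 178.7 kWh
Cost = 178.7 kWh × $0.209 = $37.34 ≈ $37

$37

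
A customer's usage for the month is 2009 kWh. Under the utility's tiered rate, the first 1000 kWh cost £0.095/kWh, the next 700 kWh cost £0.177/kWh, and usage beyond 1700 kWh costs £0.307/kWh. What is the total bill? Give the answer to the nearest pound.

£314

First 1000 kWh × £0.095 = £95.00
Next 700 kWh × £0.177 = £123.90
Remaining 309 kWh × £0.307 = £94.86
Total = £313.76 ≈ £314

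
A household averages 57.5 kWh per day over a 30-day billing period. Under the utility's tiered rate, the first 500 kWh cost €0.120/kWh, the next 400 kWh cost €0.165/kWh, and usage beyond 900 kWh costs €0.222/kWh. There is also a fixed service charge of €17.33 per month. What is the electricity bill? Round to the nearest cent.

€326.48

Usage = 57.5 kWh/day × 30 days = 1725 kWh
First 500 kWh × €0.120 = €60.00
Next 400 kWh × €0.165 = €66.00
Remaining 825 kWh × €0.222 = €183.15
Energy charge = €309.15; + service €17.33 = €326.48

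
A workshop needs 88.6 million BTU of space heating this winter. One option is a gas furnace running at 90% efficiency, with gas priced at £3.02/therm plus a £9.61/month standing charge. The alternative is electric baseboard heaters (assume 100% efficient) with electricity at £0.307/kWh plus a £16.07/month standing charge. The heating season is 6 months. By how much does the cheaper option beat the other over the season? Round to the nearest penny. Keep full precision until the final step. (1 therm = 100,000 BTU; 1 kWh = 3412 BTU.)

£5037.66

Heat load = 88.6 × 10⁶ BTU = 88,600,000 BTU
Gas: input = 88,600,000 / 0.90 = 98,444,444 BTU = 984.4 therm → 984.4 × £3.02 = £2,973.02; + 6 × £9.61 standing = £3,030.68
Electric: 88,600,000 BTU / 3412 = 25,970 kWh → × £0.307 = £7,971.92; + 6 × £16.07 standing = £8,068.34
Difference = |£3,030.68 − £8,068.34| = £5,037.66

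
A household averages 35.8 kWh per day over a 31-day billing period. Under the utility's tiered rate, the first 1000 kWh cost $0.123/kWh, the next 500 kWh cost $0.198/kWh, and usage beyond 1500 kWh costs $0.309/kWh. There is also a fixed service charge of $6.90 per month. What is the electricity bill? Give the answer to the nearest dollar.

$152

Usage = 35.8 kWh/day × 31 days = 1109.8 kWh
First 1000 kWh × $0.123 = $123.00
Next 109.8 kWh × $0.198 = $21.74
Remaining tier: 0 kWh (not reached)
Energy charge = $144.74; + service $6.90 = $151.64 ≈ $152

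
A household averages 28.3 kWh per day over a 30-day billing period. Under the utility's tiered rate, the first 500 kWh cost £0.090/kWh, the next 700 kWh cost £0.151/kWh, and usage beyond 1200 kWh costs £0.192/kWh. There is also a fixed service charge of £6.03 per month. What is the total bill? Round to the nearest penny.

£103.73

Usage = 28.3 kWh/day × 30 days = 849 kWh
First 500 kWh × £0.090 = £45.00
Next 349 kWh × £0.151 = £52.70
Remaining tier: 0 kWh (not reached)
Energy charge = £97.70; + service £6.03 = £103.73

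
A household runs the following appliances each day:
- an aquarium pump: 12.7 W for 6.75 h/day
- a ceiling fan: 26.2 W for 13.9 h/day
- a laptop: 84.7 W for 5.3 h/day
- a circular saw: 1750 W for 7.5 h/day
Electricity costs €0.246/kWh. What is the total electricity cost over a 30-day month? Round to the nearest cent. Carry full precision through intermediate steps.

aquarium pump: 12.7 W × 6.75 h × 30 d = 2,572 Wh = 2.572 kWh
ceiling fan: 26.2 W × 13.9 h × 30 d = 10,925 Wh = 10.93 kWh
laptop: 84.7 W × 5.3 h × 30 d = 13,467 Wh = 13.47 kWh
circular saw: 1750 W × 7.5 h × 30 d = 393,750 Wh = 393.8 kWh
Total energy = 2.572 + 10.93 + 13.47 + 393.8 = 420.7 kWh
Cost = 420.7 kWh × €0.246 = €103.50

€103.50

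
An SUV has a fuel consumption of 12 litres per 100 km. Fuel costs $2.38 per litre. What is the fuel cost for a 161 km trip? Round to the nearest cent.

Fuel = 12 L/100 km × 161 km / 100 = 19.32 L
Cost = 19.32 L × $2.38/L = $45.98

$45.98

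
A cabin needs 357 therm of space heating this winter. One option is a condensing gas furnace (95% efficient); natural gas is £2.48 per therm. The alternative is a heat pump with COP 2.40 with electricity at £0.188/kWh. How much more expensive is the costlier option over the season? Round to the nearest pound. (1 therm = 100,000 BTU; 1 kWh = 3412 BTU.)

£112

Heat load = 357 therm × 100,000 = 35,700,000 BTU
Gas: input = 35,700,000 / 0.95 = 37,578,947 BTU = 375.8 therm → 375.8 × £2.48 = £931.96
Heat pump: 35,700,000 BTU / 3412 = 10,460 kWh heat; / 2.40 = 4,360 kWh in → × £0.188 = £819.61
Difference = |£931.96 − £819.61| = £112.35 ≈ £112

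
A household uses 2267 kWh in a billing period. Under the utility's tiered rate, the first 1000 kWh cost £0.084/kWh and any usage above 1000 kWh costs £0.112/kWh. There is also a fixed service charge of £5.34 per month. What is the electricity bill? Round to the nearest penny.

£231.24

First 1000 kWh × £0.084 = £84.00
Remaining 1267 kWh × £0.112 = £141.90
Energy charge = £225.90; + service £5.34 = £231.24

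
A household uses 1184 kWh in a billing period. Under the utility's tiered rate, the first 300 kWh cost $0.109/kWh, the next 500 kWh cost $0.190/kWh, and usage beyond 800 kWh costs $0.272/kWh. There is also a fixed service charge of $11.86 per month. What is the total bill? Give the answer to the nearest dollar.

First 300 kWh × $0.109 = $32.70
Next 500 kWh × $0.190 = $95.00
Remaining 384 kWh × $0.272 = $104.45
Energy charge = $232.15; + service $11.86 = $244.01 ≈ $244

$244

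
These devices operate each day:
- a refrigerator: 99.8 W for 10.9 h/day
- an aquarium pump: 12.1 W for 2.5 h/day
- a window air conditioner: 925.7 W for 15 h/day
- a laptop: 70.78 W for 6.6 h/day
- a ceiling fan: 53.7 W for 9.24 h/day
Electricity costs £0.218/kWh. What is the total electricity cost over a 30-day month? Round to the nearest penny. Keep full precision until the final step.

refrigerator: 99.8 W × 10.9 h × 30 d = 32,635 Wh = 32.63 kWh
aquarium pump: 12.1 W × 2.5 h × 30 d = 908 Wh = 0.9075 kWh
window air conditioner: 925.7 W × 15 h × 30 d = 416,565 Wh = 416.6 kWh
laptop: 70.78 W × 6.6 h × 30 d = 14,014 Wh = 14.01 kWh
ceiling fan: 53.7 W × 9.24 h × 30 d = 14,886 Wh = 14.89 kWh
Total energy = 32.63 + 0.9075 + 416.6 + 14.01 + 14.89 = 479 kWh
Cost = 479 kWh × £0.218 = £104.42

£104.42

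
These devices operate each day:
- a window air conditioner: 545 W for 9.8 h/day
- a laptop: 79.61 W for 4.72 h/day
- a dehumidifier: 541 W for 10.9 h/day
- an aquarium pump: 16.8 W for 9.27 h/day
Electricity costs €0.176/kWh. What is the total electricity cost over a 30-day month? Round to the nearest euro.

€62

window air conditioner: 545 W × 9.8 h × 30 d = 160,230 Wh = 160.2 kWh
laptop: 79.61 W × 4.72 h × 30 d = 11,273 Wh = 11.27 kWh
dehumidifier: 541 W × 10.9 h × 30 d = 176,907 Wh = 176.9 kWh
aquarium pump: 16.8 W × 9.27 h × 30 d = 4,672 Wh = 4.672 kWh
Total energy = 160.2 + 11.27 + 176.9 + 4.672 = 353.1 kWh
Cost = 353.1 kWh × €0.176 = €62.14 ≈ €62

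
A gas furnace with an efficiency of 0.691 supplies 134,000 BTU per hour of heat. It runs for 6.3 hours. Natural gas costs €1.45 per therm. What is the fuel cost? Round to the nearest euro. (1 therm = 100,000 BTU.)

€18

Heat delivered = 134,000 BTU/h × 6.3 h = 844,200 BTU
Gas input = 844,200 / 0.691 = 1,221,708 BTU
= 1,221,708 / 100,000 = 12.22 therm
Cost = 12.22 × €1.45/therm = €17.71 ≈ €18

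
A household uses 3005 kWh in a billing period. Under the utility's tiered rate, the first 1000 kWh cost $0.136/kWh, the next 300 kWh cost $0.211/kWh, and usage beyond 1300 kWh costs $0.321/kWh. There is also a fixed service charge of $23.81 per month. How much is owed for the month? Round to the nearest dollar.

First 1000 kWh × $0.136 = $136.00
Next 300 kWh × $0.211 = $63.30
Remaining 1705 kWh × $0.321 = $547.31
Energy charge = $746.61; + service $23.81 = $770.41 ≈ $770

$770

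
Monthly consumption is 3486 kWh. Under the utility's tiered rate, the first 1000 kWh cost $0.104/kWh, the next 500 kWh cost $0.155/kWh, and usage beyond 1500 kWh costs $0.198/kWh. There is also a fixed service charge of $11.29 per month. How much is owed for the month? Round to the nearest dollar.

First 1000 kWh × $0.104 = $104.00
Next 500 kWh × $0.155 = $77.50
Remaining 1986 kWh × $0.198 = $393.23
Energy charge = $574.73; + service $11.29 = $586.02 ≈ $586

$586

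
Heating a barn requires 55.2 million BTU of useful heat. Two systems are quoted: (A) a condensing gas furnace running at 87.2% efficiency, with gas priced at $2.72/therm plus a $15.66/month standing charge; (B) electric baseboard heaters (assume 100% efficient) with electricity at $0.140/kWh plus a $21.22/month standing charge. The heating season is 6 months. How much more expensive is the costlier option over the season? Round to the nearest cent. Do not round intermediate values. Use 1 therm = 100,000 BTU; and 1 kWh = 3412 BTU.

$576.47

Heat load = 55.2 × 10⁶ BTU = 55,200,000 BTU
Gas: input = 55,200,000 / 0.872 = 63,302,752 BTU = 633 therm → 633 × $2.72 = $1,721.83; + 6 × $15.66 standing = $1,815.79
Electric: 55,200,000 BTU / 3412 = 16,180 kWh → × $0.140 = $2,264.95; + 6 × $21.22 standing = $2,392.27
Difference = |$1,815.79 − $2,392.27| = $576.47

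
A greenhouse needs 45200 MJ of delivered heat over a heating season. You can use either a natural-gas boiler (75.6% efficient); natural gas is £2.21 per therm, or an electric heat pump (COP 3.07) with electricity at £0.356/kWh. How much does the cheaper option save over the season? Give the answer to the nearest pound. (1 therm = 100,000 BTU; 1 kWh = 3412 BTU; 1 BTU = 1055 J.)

£204

Heat load = 45200 MJ = 45,200,000,000 J / 1055 = 42,843,602 BTU
Gas: input = 42,843,602 / 0.756 = 56,671,431 BTU = 566.7 therm → 566.7 × £2.21 = £1,252.44
Heat pump: 42,843,602 BTU / 3412 = 12,560 kWh heat; / 3.07 = 4,090 kWh in → × £0.356 = £1,456.09
Difference = |£1,252.44 − £1,456.09| = £203.65 ≈ £204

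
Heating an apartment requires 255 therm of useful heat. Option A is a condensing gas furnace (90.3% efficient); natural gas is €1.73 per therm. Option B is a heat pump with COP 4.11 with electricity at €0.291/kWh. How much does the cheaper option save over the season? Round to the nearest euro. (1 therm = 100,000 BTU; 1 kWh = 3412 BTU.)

€41

Heat load = 255 therm × 100,000 = 25,500,000 BTU
Gas: input = 25,500,000 / 0.903 = 28,239,203 BTU = 282.4 therm → 282.4 × €1.73 = €488.54
Heat pump: 25,500,000 BTU / 3412 = 7,474 kWh heat; / 4.11 = 1,818 kWh in → × €0.291 = €529.15
Difference = |€488.54 − €529.15| = €40.62 ≈ €41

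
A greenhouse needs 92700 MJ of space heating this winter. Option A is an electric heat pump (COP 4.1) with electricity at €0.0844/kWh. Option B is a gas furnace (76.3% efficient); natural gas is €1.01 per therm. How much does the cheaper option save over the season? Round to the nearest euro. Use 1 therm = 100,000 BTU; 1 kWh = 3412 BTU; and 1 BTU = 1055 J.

€633

Heat load = 92700 MJ = 92,700,000,000 J / 1055 = 87,867,299 BTU
Gas: input = 87,867,299 / 0.763 = 115,160,286 BTU = 1,152 therm → 1,152 × €1.01 = €1,163.12
Heat pump: 87,867,299 BTU / 3412 = 25,750 kWh heat; / 4.1 = 6,281 kWh in → × €0.0844 = €530.12
Difference = |€1,163.12 − €530.12| = €633.00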